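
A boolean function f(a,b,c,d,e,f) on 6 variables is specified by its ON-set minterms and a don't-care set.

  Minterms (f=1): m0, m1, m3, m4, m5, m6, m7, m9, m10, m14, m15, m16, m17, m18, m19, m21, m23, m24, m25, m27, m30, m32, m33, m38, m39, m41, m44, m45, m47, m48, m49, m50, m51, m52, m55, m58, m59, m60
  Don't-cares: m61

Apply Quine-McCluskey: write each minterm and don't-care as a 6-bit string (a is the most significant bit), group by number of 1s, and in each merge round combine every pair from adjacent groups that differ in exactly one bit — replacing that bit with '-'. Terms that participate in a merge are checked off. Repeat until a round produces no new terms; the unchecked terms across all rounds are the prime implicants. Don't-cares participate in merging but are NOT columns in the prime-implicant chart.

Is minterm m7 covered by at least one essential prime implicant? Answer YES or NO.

YES

[col 0] 000000*, 000001*, 000011*, 000100*, 000101*, 000110*, 000111*, 001001*, 001010*, 001110*, 001111*, 010000*, 010001*, 010010*, 010011*, 010101*, 010111*, 011000*, 011001*, 011011*, 011110*, 100000*, 100001*, 100110*, 100111*, 101001*, 101100*, 101101*, 101111*, 110000*, 110001*, 110010*, 110011*, 110100*, 110111*, 111010*, 111011*, 111100*, 111101*
[col 1] -00000*, -00001*, -00110*, -00111*, -01001*, -01111*, -10000*, -10001*, -10010*, -10011*, -10111*, -11011*, 0-0000*, 0-0001*, 0-0011*, 0-0101*, 0-0111*, 0-1001*, 0-1110, 00-001*, 00-110*, 00-111*, 000-00*, 000-01*, 000-11*, 0000-1*, 00000-*, 0001-0*, 0001-1*, 00010-*, 00011-*, 001-10, 00111-*, 01-000*, 01-001*, 01-011*, 010-01*, 010-11*, 0100-0*, 0100-1*, 01000-*, 01001-*, 0101-1*, 0110-1*, 01100-*, 1-0000*, 1-0001*, 1-0111*, 1-1100*, 1-1101*, 10-001*, 10-111*, 10000-*, 10011-*, 101-01, 1011-1, 10110-*, 11-010*, 11-011*, 11-100, 110-00, 110-11*, 1100-0*, 1100-1*, 11000-*, 11001-*, 11101-*, 11110-*
[col 2] --0000*, --0001*, --0111, -0-001, -0-111, -0000-*, -0011-, -1-011, -10-11, -100-0*, -100-1*, -1000-*, -1001-*, 0--001, 0-0-01*, 0-0-11*, 0-00-1*, 0-000-*, 0-01-1*, 00-11-, 000--1*, 000-0-, 0001--, 01-0-1, 01-00-, 010--1*, 0100--*, 1-000-*, 1-110-, 11-01-, 1100--*
[col 3] --000-, -100--, 0-0--1
Prime implicants: --000-, --0111, -0-001, -0-111, -0011-, -1-011, -10-11, -100--, 0--001, 0-0--1, 0-1110, 00-11-, 000-0-, 0001--, 001-10, 01-0-1, 01-00-, 1-110-, 101-01, 1011-1, 11-01-, 11-100, 110-00
PI chart (minterm → PIs covering it):
  0 | --000-,000-0-
  1 | --000-,-0-001,0--001,0-0--1,000-0-
  3 | 0-0--1  (sole → essential)
  4 | 000-0-,0001--
  5 | 0-0--1,000-0-,0001--
  6 | -0011-,00-11-,0001--
  7 | --0111,-0-111,-0011-,0-0--1,00-11-,0001--
  9 | -0-001,0--001
  10 | 001-10  (sole → essential)
  14 | 0-1110,00-11-,001-10
  15 | -0-111,00-11-
  16 | --000-,-100--,01-00-
  17 | --000-,-100--,0--001,0-0--1,01-0-1,01-00-
  18 | -100--  (sole → essential)
  19 | -1-011,-10-11,-100--,0-0--1,01-0-1
  21 | 0-0--1  (sole → essential)
  23 | --0111,-10-11,0-0--1
  24 | 01-00-  (sole → essential)
  25 | 0--001,01-0-1,01-00-
  27 | -1-011,01-0-1
  30 | 0-1110  (sole → essential)
  32 | --000-  (sole → essential)
  33 | --000-,-0-001
  38 | -0011-  (sole → essential)
  39 | --0111,-0-111,-0011-
  41 | -0-001,101-01
  44 | 1-110-  (sole → essential)
  45 | 1-110-,101-01,1011-1
  47 | -0-111,1011-1
  48 | --000-,-100--,110-00
  49 | --000-,-100--
  50 | -100--,11-01-
  51 | -1-011,-10-11,-100--,11-01-
  52 | 11-100,110-00
  55 | --0111,-10-11
  58 | 11-01-  (sole → essential)
  59 | -1-011,11-01-
  60 | 1-110-,11-100
Essential prime implicants: --000-, -0011-, -100--, 0-0--1, 0-1110, 001-10, 01-00-, 1-110-, 11-01-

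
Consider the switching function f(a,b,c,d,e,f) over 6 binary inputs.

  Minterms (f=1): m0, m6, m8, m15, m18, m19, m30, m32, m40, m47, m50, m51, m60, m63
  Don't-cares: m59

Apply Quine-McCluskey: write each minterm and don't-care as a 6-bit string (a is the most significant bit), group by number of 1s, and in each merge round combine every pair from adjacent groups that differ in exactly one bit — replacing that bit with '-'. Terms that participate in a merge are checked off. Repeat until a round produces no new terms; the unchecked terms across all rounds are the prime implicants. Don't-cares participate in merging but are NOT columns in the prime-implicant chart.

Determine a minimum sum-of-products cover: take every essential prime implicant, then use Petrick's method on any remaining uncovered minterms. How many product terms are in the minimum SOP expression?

Round 0: 000000✓ 000110 001000✓ 001111✓ 010010✓ 010011✓ 011110 100000✓ 101000✓ 101111✓ 110010✓ 110011✓ 111011✓ 111100 111111✓
Round 1: -00000✓ -01000✓ -01111 -10010✓ -10011✓ 00-000✓ 01001-✓ 1-1111 10-000✓ 11-011 11001-✓ 111-11
Round 2: -0-000 -1001-
PIs = {-0-000, -01111, -1001-, 000110, 011110, 1-1111, 11-011, 111-11, 111100}
Coverage chart:
  m0: -0-000 ←essential
  m6: 000110 ←essential
  m8: -0-000 ←essential
  m15: -01111 ←essential
  m18: -1001- ←essential
  m19: -1001- ←essential
  m30: 011110 ←essential
  m32: -0-000 ←essential
  m40: -0-000 ←essential
  m47: -01111,1-1111
  m50: -1001- ←essential
  m51: -1001-,11-011
  m60: 111100 ←essential
  m63: 1-1111,111-11
Essential: -0-000, -01111, -1001-, 000110, 011110, 111100
Petrick residual → 1-1111
Min cover (7 terms): b'd'e'f' + b'cdef + bc'd'e + a'b'c'def' + a'bcdef' + acdef + abcde'f'

7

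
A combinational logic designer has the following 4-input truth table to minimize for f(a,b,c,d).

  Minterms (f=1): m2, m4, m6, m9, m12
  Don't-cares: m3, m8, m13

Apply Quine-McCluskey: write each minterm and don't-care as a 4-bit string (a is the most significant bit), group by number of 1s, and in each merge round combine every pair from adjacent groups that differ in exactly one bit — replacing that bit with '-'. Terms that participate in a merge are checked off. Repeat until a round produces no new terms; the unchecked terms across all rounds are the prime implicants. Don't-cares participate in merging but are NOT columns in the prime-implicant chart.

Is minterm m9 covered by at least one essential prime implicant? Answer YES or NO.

[col 0] 0010*, 0011*, 0100*, 0110*, 1000*, 1001*, 1100*, 1101*
[col 1] -100, 0-10, 001-, 01-0, 1-00*, 1-01*, 100-*, 110-*
[col 2] 1-0-
Prime implicants: -100, 0-10, 001-, 01-0, 1-0-
PI chart (minterm → PIs covering it):
  2 | 0-10,001-
  4 | -100,01-0
  6 | 0-10,01-0
  9 | 1-0-  (sole → essential)
  12 | -100,1-0-
Essential prime implicants: 1-0-

YES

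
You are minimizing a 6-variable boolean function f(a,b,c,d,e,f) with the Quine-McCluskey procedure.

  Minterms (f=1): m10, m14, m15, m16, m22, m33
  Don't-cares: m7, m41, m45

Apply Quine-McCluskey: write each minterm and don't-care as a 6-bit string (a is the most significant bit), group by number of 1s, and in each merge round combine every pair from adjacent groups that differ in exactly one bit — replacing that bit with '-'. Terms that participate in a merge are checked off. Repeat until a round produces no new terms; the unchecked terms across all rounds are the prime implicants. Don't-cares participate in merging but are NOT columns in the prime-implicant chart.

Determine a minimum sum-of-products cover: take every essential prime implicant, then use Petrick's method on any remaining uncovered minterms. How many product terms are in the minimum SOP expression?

5

Round 0: 000111✓ 001010✓ 001110✓ 001111✓ 010000 010110 100001✓ 101001✓ 101101✓
Round 1: 00-111 001-10 00111- 10-001 101-01
PIs = {00-111, 001-10, 00111-, 010000, 010110, 10-001, 101-01}
Coverage chart:
  m10: 001-10 ←essential
  m14: 001-10,00111-
  m15: 00-111,00111-
  m16: 010000 ←essential
  m22: 010110 ←essential
  m33: 10-001 ←essential
Essential: 001-10, 010000, 010110, 10-001
Petrick residual → 00-111
Min cover (5 terms): a'b'def + a'b'cef' + a'bc'd'e'f' + a'bc'def' + ab'd'e'f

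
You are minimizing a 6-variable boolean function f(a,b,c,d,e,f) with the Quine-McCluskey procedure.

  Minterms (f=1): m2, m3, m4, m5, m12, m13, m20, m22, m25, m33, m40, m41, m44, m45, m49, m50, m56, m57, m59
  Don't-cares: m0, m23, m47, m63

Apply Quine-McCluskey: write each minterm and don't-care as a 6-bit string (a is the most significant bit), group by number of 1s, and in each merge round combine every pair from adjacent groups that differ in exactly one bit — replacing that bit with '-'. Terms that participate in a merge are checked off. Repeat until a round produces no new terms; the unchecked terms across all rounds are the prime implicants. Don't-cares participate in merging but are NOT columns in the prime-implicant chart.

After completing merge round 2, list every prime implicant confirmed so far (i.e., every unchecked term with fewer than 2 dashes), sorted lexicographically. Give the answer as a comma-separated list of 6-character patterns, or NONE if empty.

Round 0: 000000✓ 000010✓ 000011✓ 000100✓ 000101✓ 001100✓ 001101✓ 010100✓ 010110✓ 010111✓ 011001✓ 100001✓ 101000✓ 101001✓ 101100✓ 101101✓ 101111✓ 110001✓ 110010 111000✓ 111001✓ 111011✓ 111111✓
Round 1: -01100✓ -01101✓ -11001 0-0100 00-100✓ 00-101✓ 000-00 0000-0 00001- 00010-✓ 00110-✓ 0101-0 01011- 1-0001✓ 1-1000✓ 1-1001✓ 1-1111 10-001✓ 101-00✓ 101-01✓ 10100-✓ 1011-1 10110-✓ 11-001✓ 111-11 1110-1 11100-✓
Round 2: -0110- 00-10- 1--001 1-100- 101-0-
PIs = {-0110-, -11001, 0-0100, 00-10-, 000-00, 0000-0, 00001-, 0101-0, 01011-, 1--001, 1-100-, 1-1111, 101-0-, 1011-1, 110010, 111-11, 1110-1}

-11001, 0-0100, 000-00, 0000-0, 00001-, 0101-0, 01011-, 1-1111, 1011-1, 110010, 111-11, 1110-1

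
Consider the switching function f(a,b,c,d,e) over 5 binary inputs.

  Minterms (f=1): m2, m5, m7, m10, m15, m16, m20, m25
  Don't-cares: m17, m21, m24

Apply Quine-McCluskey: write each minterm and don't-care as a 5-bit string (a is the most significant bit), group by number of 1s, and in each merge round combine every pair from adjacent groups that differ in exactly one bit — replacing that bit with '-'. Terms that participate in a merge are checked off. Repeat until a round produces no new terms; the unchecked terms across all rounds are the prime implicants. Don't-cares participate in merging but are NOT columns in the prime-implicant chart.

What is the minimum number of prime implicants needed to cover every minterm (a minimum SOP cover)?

[col 0] 00010*, 00101*, 00111*, 01010*, 01111*, 10000*, 10001*, 10100*, 10101*, 11000*, 11001*
[col 1] -0101, 0-010, 0-111, 001-1, 1-000*, 1-001*, 10-00*, 10-01*, 1000-*, 1010-*, 1100-*
[col 2] 1-00-, 10-0-
Prime implicants: -0101, 0-010, 0-111, 001-1, 1-00-, 10-0-
PI chart (minterm → PIs covering it):
  2 | 0-010  (sole → essential)
  5 | -0101,001-1
  7 | 0-111,001-1
  10 | 0-010  (sole → essential)
  15 | 0-111  (sole → essential)
  16 | 1-00-,10-0-
  20 | 10-0-  (sole → essential)
  25 | 1-00-  (sole → essential)
Essential prime implicants: 0-010, 0-111, 1-00-, 10-0-
Petrick residual → -0101
Minimum SOP uses 5 PIs: b'cd'e + a'c'de' + a'cde + ac'd' + ab'd'

5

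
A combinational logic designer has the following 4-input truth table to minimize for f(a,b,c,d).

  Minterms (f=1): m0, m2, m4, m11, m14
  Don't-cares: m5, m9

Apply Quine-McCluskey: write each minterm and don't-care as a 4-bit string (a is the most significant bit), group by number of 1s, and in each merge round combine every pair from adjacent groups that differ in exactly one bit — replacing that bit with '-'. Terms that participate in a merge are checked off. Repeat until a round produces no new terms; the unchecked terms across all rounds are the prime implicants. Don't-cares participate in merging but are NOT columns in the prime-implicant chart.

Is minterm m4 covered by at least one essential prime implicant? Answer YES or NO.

Round 0: 0000✓ 0010✓ 0100✓ 0101✓ 1001✓ 1011✓ 1110
Round 1: 0-00 00-0 010- 10-1
PIs = {0-00, 00-0, 010-, 10-1, 1110}
Coverage chart:
  m0: 0-00,00-0
  m2: 00-0 ←essential
  m4: 0-00,010-
  m11: 10-1 ←essential
  m14: 1110 ←essential
Essential: 00-0, 10-1, 1110

NO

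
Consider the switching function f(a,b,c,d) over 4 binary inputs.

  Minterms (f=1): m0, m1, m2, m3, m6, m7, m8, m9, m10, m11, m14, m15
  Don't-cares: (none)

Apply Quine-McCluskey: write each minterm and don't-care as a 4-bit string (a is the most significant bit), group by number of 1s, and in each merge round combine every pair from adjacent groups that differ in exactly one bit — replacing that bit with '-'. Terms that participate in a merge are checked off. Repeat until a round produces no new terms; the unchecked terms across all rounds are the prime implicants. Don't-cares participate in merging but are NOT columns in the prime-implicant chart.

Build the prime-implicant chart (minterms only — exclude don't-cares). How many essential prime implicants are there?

size-2^0 implicants → 0000(✓)  0001(✓)  0010(✓)  0011(✓)  0110(✓)  0111(✓)  1000(✓)  1001(✓)  1010(✓)  1011(✓)  1110(✓)  1111(✓)
size-2^1 implicants → -000(✓)  -001(✓)  -010(✓)  -011(✓)  -110(✓)  -111(✓)  0-10(✓)  0-11(✓)  00-0(✓)  00-1(✓)  000-(✓)  001-(✓)  011-(✓)  1-10(✓)  1-11(✓)  10-0(✓)  10-1(✓)  100-(✓)  101-(✓)  111-(✓)
size-2^2 implicants → --10(✓)  --11(✓)  -0-0(✓)  -0-1(✓)  -00-(✓)  -01-(✓)  -11-(✓)  0-1-(✓)  00--(✓)  1-1-(✓)  10--(✓)
size-2^3 implicants → --1-  -0--
Unchecked terms (primes): --1-, -0--
Minterm coverage:
  m0 ⊆ -0-- [E]
  m1 ⊆ -0-- [E]
  m2 ⊆ --1-,-0--
  m3 ⊆ --1-,-0--
  m6 ⊆ --1- [E]
  m7 ⊆ --1- [E]
  m8 ⊆ -0-- [E]
  m9 ⊆ -0-- [E]
  m10 ⊆ --1-,-0--
  m11 ⊆ --1-,-0--
  m14 ⊆ --1- [E]
  m15 ⊆ --1- [E]
E = {--1-, -0--}

2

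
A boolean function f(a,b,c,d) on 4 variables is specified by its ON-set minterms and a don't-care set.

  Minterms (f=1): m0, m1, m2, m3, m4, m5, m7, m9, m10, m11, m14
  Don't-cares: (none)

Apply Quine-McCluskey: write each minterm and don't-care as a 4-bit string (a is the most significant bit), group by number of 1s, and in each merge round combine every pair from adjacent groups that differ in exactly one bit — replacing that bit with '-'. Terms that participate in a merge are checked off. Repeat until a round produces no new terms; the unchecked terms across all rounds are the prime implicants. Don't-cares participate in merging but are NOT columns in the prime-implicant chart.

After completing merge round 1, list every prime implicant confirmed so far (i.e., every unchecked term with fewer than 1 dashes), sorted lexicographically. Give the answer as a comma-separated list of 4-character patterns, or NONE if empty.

NONE

[col 0] 0000*, 0001*, 0010*, 0011*, 0100*, 0101*, 0111*, 1001*, 1010*, 1011*, 1110*
[col 1] -001*, -010*, -011*, 0-00*, 0-01*, 0-11*, 00-0*, 00-1*, 000-*, 001-*, 01-1*, 010-*, 1-10, 10-1*, 101-*
[col 2] -0-1, -01-, 0--1, 0-0-, 00--
Prime implicants: -0-1, -01-, 0--1, 0-0-, 00--, 1-10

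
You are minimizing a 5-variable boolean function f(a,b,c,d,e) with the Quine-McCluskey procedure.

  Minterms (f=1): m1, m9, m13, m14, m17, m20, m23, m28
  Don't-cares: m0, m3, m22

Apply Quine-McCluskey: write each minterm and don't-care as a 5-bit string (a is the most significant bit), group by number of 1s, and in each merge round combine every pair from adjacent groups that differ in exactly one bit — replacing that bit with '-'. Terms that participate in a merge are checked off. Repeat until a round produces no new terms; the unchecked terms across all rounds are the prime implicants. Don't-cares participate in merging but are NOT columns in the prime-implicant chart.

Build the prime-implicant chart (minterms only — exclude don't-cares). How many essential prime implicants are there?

5

[col 0] 00000*, 00001*, 00011*, 01001*, 01101*, 01110, 10001*, 10100*, 10110*, 10111*, 11100*
[col 1] -0001, 0-001, 000-1, 0000-, 01-01, 1-100, 101-0, 1011-
Prime implicants: -0001, 0-001, 000-1, 0000-, 01-01, 01110, 1-100, 101-0, 1011-
PI chart (minterm → PIs covering it):
  1 | -0001,0-001,000-1,0000-
  9 | 0-001,01-01
  13 | 01-01  (sole → essential)
  14 | 01110  (sole → essential)
  17 | -0001  (sole → essential)
  20 | 1-100,101-0
  23 | 1011-  (sole → essential)
  28 | 1-100  (sole → essential)
Essential prime implicants: -0001, 01-01, 01110, 1-100, 1011-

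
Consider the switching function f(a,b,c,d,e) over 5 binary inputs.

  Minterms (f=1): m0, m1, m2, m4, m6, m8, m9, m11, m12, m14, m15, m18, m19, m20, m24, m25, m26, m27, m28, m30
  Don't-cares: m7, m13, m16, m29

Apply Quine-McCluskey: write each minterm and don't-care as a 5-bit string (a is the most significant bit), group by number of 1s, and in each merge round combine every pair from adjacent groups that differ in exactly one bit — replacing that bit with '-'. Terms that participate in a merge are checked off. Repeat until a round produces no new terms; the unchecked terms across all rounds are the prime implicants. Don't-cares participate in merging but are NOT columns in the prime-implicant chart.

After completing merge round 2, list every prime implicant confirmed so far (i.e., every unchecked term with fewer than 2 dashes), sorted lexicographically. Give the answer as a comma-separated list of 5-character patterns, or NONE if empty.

[col 0] 00000*, 00001*, 00010*, 00100*, 00110*, 00111*, 01000*, 01001*, 01011*, 01100*, 01101*, 01110*, 01111*, 10000*, 10010*, 10011*, 10100*, 11000*, 11001*, 11010*, 11011*, 11100*, 11101*, 11110*
[col 1] -0000*, -0010*, -0100*, -1000*, -1001*, -1011*, -1100*, -1101*, -1110*, 0-000*, 0-001*, 0-100*, 0-110*, 0-111*, 00-00*, 00-10*, 000-0*, 0000-*, 001-0*, 0011-*, 01-00*, 01-01*, 01-11*, 010-1*, 0100-*, 011-0*, 011-1*, 0110-*, 0111-*, 1-000*, 1-010*, 1-011*, 1-100*, 10-00*, 100-0*, 1001-*, 11-00*, 11-01*, 11-10*, 110-0*, 110-1*, 1100-*, 1101-*, 111-0*, 1110-*
[col 2] --000*, --100*, -0-00*, -00-0, -1-00*, -1-01*, -10-1, -100-*, -11-0, -110-*, 0--00*, 0-00-, 0-1-0, 0-11-, 00--0, 01--1, 01-0-*, 011--, 1--00*, 1-0-0, 1-01-, 11--0, 11-0-*, 110--
[col 3] ---00, -1-0-
Prime implicants: ---00, -00-0, -1-0-, -10-1, -11-0, 0-00-, 0-1-0, 0-11-, 00--0, 01--1, 011--, 1-0-0, 1-01-, 11--0, 110--

NONE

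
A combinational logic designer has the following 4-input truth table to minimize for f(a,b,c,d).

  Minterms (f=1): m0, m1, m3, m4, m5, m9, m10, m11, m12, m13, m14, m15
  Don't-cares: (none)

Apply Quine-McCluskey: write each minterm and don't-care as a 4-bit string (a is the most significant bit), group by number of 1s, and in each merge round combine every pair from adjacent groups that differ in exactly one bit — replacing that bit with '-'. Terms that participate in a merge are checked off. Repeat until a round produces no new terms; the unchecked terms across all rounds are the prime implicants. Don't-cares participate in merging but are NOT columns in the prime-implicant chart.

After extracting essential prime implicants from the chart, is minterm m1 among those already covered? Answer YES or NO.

Round 0: 0000✓ 0001✓ 0011✓ 0100✓ 0101✓ 1001✓ 1010✓ 1011✓ 1100✓ 1101✓ 1110✓ 1111✓
Round 1: -001✓ -011✓ -100✓ -101✓ 0-00✓ 0-01✓ 00-1✓ 000-✓ 010-✓ 1-01✓ 1-10✓ 1-11✓ 10-1✓ 101-✓ 11-0✓ 11-1✓ 110-✓ 111-✓
Round 2: --01 -0-1 -10- 0-0- 1--1 1-1- 11--
PIs = {--01, -0-1, -10-, 0-0-, 1--1, 1-1-, 11--}
Coverage chart:
  m0: 0-0- ←essential
  m1: --01,-0-1,0-0-
  m3: -0-1 ←essential
  m4: -10-,0-0-
  m5: --01,-10-,0-0-
  m9: --01,-0-1,1--1
  m10: 1-1- ←essential
  m11: -0-1,1--1,1-1-
  m12: -10-,11--
  m13: --01,-10-,1--1,11--
  m14: 1-1-,11--
  m15: 1--1,1-1-,11--
Essential: -0-1, 0-0-, 1-1-

YES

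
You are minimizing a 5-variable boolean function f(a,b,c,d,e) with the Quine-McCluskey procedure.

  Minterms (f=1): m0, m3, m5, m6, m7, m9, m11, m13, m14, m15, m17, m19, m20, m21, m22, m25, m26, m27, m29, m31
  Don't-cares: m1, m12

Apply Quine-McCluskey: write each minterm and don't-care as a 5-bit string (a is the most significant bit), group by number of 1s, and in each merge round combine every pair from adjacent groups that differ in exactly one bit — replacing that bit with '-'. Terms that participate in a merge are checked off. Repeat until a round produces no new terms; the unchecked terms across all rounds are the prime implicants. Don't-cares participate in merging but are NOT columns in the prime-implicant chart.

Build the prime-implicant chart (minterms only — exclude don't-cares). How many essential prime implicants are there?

4

size-2^0 implicants → 00000(✓)  00001(✓)  00011(✓)  00101(✓)  00110(✓)  00111(✓)  01001(✓)  01011(✓)  01100(✓)  01101(✓)  01110(✓)  01111(✓)  10001(✓)  10011(✓)  10100(✓)  10101(✓)  10110(✓)  11001(✓)  11010(✓)  11011(✓)  11101(✓)  11111(✓)
size-2^1 implicants → -0001(✓)  -0011(✓)  -0101(✓)  -0110  -1001(✓)  -1011(✓)  -1101(✓)  -1111(✓)  0-001(✓)  0-011(✓)  0-101(✓)  0-110(✓)  0-111(✓)  00-01(✓)  00-11(✓)  000-1(✓)  0000-  001-1(✓)  0011-(✓)  01-01(✓)  01-11(✓)  010-1(✓)  011-0(✓)  011-1(✓)  0110-(✓)  0111-(✓)  1-001(✓)  1-011(✓)  1-101(✓)  10-01(✓)  100-1(✓)  101-0  1010-  11-01(✓)  11-11(✓)  110-1(✓)  1101-  111-1(✓)
size-2^2 implicants → --001(✓)  --011(✓)  --101(✓)  -0-01(✓)  -00-1(✓)  -1-01(✓)  -1-11(✓)  -10-1(✓)  -11-1(✓)  0--01(✓)  0--11(✓)  0-0-1(✓)  0-1-1(✓)  0-11-  00--1(✓)  01--1(✓)  011--  1--01(✓)  1-0-1(✓)  11--1(✓)
size-2^3 implicants → ---01  --0-1  -1--1  0---1
Unchecked terms (primes): ---01, --0-1, -0110, -1--1, 0---1, 0-11-, 0000-, 011--, 101-0, 1010-, 1101-
Minterm coverage:
  m0 ⊆ 0000- [E]
  m3 ⊆ --0-1,0---1
  m5 ⊆ ---01,0---1
  m6 ⊆ -0110,0-11-
  m7 ⊆ 0---1,0-11-
  m9 ⊆ ---01,--0-1,-1--1,0---1
  m11 ⊆ --0-1,-1--1,0---1
  m13 ⊆ ---01,-1--1,0---1,011--
  m14 ⊆ 0-11-,011--
  m15 ⊆ -1--1,0---1,0-11-,011--
  m17 ⊆ ---01,--0-1
  m19 ⊆ --0-1 [E]
  m20 ⊆ 101-0,1010-
  m21 ⊆ ---01,1010-
  m22 ⊆ -0110,101-0
  m25 ⊆ ---01,--0-1,-1--1
  m26 ⊆ 1101- [E]
  m27 ⊆ --0-1,-1--1,1101-
  m29 ⊆ ---01,-1--1
  m31 ⊆ -1--1 [E]
E = {--0-1, -1--1, 0000-, 1101-}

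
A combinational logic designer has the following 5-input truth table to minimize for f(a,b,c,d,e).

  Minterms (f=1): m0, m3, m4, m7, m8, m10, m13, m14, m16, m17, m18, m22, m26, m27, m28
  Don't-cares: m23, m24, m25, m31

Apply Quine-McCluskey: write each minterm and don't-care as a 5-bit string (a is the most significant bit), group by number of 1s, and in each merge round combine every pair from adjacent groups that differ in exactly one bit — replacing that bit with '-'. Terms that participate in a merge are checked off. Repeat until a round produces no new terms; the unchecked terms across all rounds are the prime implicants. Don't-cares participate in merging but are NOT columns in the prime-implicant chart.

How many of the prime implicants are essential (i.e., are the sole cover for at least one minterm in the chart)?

size-2^0 implicants → 00000(✓)  00011(✓)  00100(✓)  00111(✓)  01000(✓)  01010(✓)  01101  01110(✓)  10000(✓)  10001(✓)  10010(✓)  10110(✓)  10111(✓)  11000(✓)  11001(✓)  11010(✓)  11011(✓)  11100(✓)  11111(✓)
size-2^1 implicants → -0000(✓)  -0111  -1000(✓)  -1010(✓)  0-000(✓)  00-00  00-11  01-10  010-0(✓)  1-000(✓)  1-001(✓)  1-010(✓)  1-111  10-10  100-0(✓)  1000-(✓)  1011-  11-00  11-11  110-0(✓)  110-1(✓)  1100-(✓)  1101-(✓)
size-2^2 implicants → --000  -10-0  1-0-0  1-00-  110--
Unchecked terms (primes): --000, -0111, -10-0, 00-00, 00-11, 01-10, 01101, 1-0-0, 1-00-, 1-111, 10-10, 1011-, 11-00, 11-11, 110--
Minterm coverage:
  m0 ⊆ --000,00-00
  m3 ⊆ 00-11 [E]
  m4 ⊆ 00-00 [E]
  m7 ⊆ -0111,00-11
  m8 ⊆ --000,-10-0
  m10 ⊆ -10-0,01-10
  m13 ⊆ 01101 [E]
  m14 ⊆ 01-10 [E]
  m16 ⊆ --000,1-0-0,1-00-
  m17 ⊆ 1-00- [E]
  m18 ⊆ 1-0-0,10-10
  m22 ⊆ 10-10,1011-
  m26 ⊆ -10-0,1-0-0,110--
  m27 ⊆ 11-11,110--
  m28 ⊆ 11-00 [E]
E = {00-00, 00-11, 01-10, 01101, 1-00-, 11-00}

6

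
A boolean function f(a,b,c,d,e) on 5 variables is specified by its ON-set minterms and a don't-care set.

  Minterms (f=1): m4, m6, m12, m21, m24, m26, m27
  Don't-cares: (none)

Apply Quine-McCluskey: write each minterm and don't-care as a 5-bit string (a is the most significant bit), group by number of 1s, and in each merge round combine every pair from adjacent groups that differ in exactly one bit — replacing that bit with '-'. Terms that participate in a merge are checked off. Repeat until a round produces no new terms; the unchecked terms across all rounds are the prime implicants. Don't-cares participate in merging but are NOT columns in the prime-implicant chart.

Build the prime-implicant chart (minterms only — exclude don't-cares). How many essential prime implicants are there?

Round 0: 00100✓ 00110✓ 01100✓ 10101 11000✓ 11010✓ 11011✓
Round 1: 0-100 001-0 110-0 1101-
PIs = {0-100, 001-0, 10101, 110-0, 1101-}
Coverage chart:
  m4: 0-100,001-0
  m6: 001-0 ←essential
  m12: 0-100 ←essential
  m21: 10101 ←essential
  m24: 110-0 ←essential
  m26: 110-0,1101-
  m27: 1101- ←essential
Essential: 0-100, 001-0, 10101, 110-0, 1101-

5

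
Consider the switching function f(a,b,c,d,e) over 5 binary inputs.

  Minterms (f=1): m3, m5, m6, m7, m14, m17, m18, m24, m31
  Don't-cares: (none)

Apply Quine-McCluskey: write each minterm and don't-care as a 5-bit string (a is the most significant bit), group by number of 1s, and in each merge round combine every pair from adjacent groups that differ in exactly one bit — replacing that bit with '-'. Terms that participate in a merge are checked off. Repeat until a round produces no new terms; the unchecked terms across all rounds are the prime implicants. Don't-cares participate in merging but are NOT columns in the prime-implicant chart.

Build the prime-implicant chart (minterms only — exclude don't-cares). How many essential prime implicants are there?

Round 0: 00011✓ 00101✓ 00110✓ 00111✓ 01110✓ 10001 10010 11000 11111
Round 1: 0-110 00-11 001-1 0011-
PIs = {0-110, 00-11, 001-1, 0011-, 10001, 10010, 11000, 11111}
Coverage chart:
  m3: 00-11 ←essential
  m5: 001-1 ←essential
  m6: 0-110,0011-
  m7: 00-11,001-1,0011-
  m14: 0-110 ←essential
  m17: 10001 ←essential
  m18: 10010 ←essential
  m24: 11000 ←essential
  m31: 11111 ←essential
Essential: 0-110, 00-11, 001-1, 10001, 10010, 11000, 11111

7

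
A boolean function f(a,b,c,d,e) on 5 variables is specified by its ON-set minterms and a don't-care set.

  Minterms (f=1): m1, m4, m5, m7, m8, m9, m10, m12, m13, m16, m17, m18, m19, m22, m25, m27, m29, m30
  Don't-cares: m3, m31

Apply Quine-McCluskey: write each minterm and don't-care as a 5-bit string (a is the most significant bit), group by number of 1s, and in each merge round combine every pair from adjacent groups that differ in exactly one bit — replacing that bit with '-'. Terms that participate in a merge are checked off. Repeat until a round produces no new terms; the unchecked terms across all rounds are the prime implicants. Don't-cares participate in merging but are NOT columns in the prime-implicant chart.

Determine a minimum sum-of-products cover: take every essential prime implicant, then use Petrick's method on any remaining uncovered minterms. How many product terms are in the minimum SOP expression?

7

[col 0] 00001*, 00011*, 00100*, 00101*, 00111*, 01000*, 01001*, 01010*, 01100*, 01101*, 10000*, 10001*, 10010*, 10011*, 10110*, 11001*, 11011*, 11101*, 11110*, 11111*
[col 1] -0001*, -0011*, -1001*, -1101*, 0-001*, 0-100*, 0-101*, 00-01*, 00-11*, 000-1*, 001-1*, 0010-*, 01-00*, 01-01*, 010-0, 0100-*, 0110-*, 1-001*, 1-011*, 1-110, 10-10, 100-0*, 100-1*, 1000-*, 1001-*, 11-01*, 11-11*, 110-1*, 111-1*, 1111-
[col 2] --001, -00-1, -1-01, 0--01, 0-10-, 00--1, 01-0-, 1-0-1, 100--, 11--1
Prime implicants: --001, -00-1, -1-01, 0--01, 0-10-, 00--1, 01-0-, 010-0, 1-0-1, 1-110, 10-10, 100--, 11--1, 1111-
PI chart (minterm → PIs covering it):
  1 | --001,-00-1,0--01,00--1
  4 | 0-10-  (sole → essential)
  5 | 0--01,0-10-,00--1
  7 | 00--1  (sole → essential)
  8 | 01-0-,010-0
  9 | --001,-1-01,0--01,01-0-
  10 | 010-0  (sole → essential)
  12 | 0-10-,01-0-
  13 | -1-01,0--01,0-10-,01-0-
  16 | 100--  (sole → essential)
  17 | --001,-00-1,1-0-1,100--
  18 | 10-10,100--
  19 | -00-1,1-0-1,100--
  22 | 1-110,10-10
  25 | --001,-1-01,1-0-1,11--1
  27 | 1-0-1,11--1
  29 | -1-01,11--1
  30 | 1-110,1111-
Essential prime implicants: 0-10-, 00--1, 010-0, 100--
Petrick residual → --001, 1-110, 11--1
Minimum SOP uses 7 PIs: c'd'e + a'cd' + a'b'e + a'bc'e' + acde' + ab'c' + abe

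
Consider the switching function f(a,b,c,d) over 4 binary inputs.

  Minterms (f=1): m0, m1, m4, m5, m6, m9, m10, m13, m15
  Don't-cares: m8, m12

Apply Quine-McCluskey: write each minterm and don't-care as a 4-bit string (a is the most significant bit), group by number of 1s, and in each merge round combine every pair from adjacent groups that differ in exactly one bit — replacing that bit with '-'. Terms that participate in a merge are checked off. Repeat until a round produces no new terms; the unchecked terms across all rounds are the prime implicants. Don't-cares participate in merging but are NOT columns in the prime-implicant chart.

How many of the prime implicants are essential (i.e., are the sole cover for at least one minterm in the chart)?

[col 0] 0000*, 0001*, 0100*, 0101*, 0110*, 1000*, 1001*, 1010*, 1100*, 1101*, 1111*
[col 1] -000*, -001*, -100*, -101*, 0-00*, 0-01*, 000-*, 01-0, 010-*, 1-00*, 1-01*, 10-0, 100-*, 11-1, 110-*
[col 2] --00*, --01*, -00-*, -10-*, 0-0-*, 1-0-*
[col 3] --0-
Prime implicants: --0-, 01-0, 10-0, 11-1
PI chart (minterm → PIs covering it):
  0 | --0-  (sole → essential)
  1 | --0-  (sole → essential)
  4 | --0-,01-0
  5 | --0-  (sole → essential)
  6 | 01-0  (sole → essential)
  9 | --0-  (sole → essential)
  10 | 10-0  (sole → essential)
  13 | --0-,11-1
  15 | 11-1  (sole → essential)
Essential prime implicants: --0-, 01-0, 10-0, 11-1

4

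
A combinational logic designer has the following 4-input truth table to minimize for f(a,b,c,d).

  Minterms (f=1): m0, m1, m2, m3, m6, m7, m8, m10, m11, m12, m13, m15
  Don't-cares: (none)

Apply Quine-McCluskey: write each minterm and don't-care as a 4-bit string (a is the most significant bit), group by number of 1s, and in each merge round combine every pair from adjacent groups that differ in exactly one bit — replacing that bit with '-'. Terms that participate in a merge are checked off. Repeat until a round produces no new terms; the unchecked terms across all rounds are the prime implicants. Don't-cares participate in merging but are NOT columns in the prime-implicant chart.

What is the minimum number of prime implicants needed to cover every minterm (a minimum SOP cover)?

5

size-2^0 implicants → 0000(✓)  0001(✓)  0010(✓)  0011(✓)  0110(✓)  0111(✓)  1000(✓)  1010(✓)  1011(✓)  1100(✓)  1101(✓)  1111(✓)
size-2^1 implicants → -000(✓)  -010(✓)  -011(✓)  -111(✓)  0-10(✓)  0-11(✓)  00-0(✓)  00-1(✓)  000-(✓)  001-(✓)  011-(✓)  1-00  1-11(✓)  10-0(✓)  101-(✓)  11-1  110-
size-2^2 implicants → --11  -0-0  -01-  0-1-  00--
Unchecked terms (primes): --11, -0-0, -01-, 0-1-, 00--, 1-00, 11-1, 110-
Minterm coverage:
  m0 ⊆ -0-0,00--
  m1 ⊆ 00-- [E]
  m2 ⊆ -0-0,-01-,0-1-,00--
  m3 ⊆ --11,-01-,0-1-,00--
  m6 ⊆ 0-1- [E]
  m7 ⊆ --11,0-1-
  m8 ⊆ -0-0,1-00
  m10 ⊆ -0-0,-01-
  m11 ⊆ --11,-01-
  m12 ⊆ 1-00,110-
  m13 ⊆ 11-1,110-
  m15 ⊆ --11,11-1
E = {0-1-, 00--}
Petrick residual → --11, -0-0, 110-
Cover = cd + b'd' + a'c + a'b' + abc'  |cover|=5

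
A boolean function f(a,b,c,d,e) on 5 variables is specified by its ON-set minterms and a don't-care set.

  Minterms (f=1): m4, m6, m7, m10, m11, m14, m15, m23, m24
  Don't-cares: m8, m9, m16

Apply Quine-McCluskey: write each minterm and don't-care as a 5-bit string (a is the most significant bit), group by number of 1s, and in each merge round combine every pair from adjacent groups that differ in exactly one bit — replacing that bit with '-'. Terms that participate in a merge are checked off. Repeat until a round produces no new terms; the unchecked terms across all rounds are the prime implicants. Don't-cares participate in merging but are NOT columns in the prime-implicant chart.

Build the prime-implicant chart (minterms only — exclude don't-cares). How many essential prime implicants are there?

2

size-2^0 implicants → 00100(✓)  00110(✓)  00111(✓)  01000(✓)  01001(✓)  01010(✓)  01011(✓)  01110(✓)  01111(✓)  10000(✓)  10111(✓)  11000(✓)
size-2^1 implicants → -0111  -1000  0-110(✓)  0-111(✓)  001-0  0011-(✓)  01-10(✓)  01-11(✓)  010-0(✓)  010-1(✓)  0100-(✓)  0101-(✓)  0111-(✓)  1-000
size-2^2 implicants → 0-11-  01-1-  010--
Unchecked terms (primes): -0111, -1000, 0-11-, 001-0, 01-1-, 010--, 1-000
Minterm coverage:
  m4 ⊆ 001-0 [E]
  m6 ⊆ 0-11-,001-0
  m7 ⊆ -0111,0-11-
  m10 ⊆ 01-1-,010--
  m11 ⊆ 01-1-,010--
  m14 ⊆ 0-11-,01-1-
  m15 ⊆ 0-11-,01-1-
  m23 ⊆ -0111 [E]
  m24 ⊆ -1000,1-000
E = {-0111, 001-0}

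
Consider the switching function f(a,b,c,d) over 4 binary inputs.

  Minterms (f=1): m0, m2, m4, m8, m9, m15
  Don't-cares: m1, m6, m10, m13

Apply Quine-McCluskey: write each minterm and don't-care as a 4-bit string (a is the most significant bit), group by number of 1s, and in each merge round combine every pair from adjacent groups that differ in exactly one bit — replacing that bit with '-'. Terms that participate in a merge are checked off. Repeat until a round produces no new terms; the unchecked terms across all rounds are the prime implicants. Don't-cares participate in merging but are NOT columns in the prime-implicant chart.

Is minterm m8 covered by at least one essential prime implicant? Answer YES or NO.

[col 0] 0000*, 0001*, 0010*, 0100*, 0110*, 1000*, 1001*, 1010*, 1101*, 1111*
[col 1] -000*, -001*, -010*, 0-00*, 0-10*, 00-0*, 000-*, 01-0*, 1-01, 10-0*, 100-*, 11-1
[col 2] -0-0, -00-, 0--0
Prime implicants: -0-0, -00-, 0--0, 1-01, 11-1
PI chart (minterm → PIs covering it):
  0 | -0-0,-00-,0--0
  2 | -0-0,0--0
  4 | 0--0  (sole → essential)
  8 | -0-0,-00-
  9 | -00-,1-01
  15 | 11-1  (sole → essential)
Essential prime implicants: 0--0, 11-1

NO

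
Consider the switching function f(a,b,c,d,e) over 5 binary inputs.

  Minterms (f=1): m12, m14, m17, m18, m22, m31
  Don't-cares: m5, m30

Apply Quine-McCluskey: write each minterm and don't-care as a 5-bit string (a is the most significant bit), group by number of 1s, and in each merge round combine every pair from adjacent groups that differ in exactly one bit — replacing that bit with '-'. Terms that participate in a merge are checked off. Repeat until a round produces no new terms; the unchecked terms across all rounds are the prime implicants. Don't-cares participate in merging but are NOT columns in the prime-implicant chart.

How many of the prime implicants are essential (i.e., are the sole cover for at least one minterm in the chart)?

size-2^0 implicants → 00101  01100(✓)  01110(✓)  10001  10010(✓)  10110(✓)  11110(✓)  11111(✓)
size-2^1 implicants → -1110  011-0  1-110  10-10  1111-
Unchecked terms (primes): -1110, 00101, 011-0, 1-110, 10-10, 10001, 1111-
Minterm coverage:
  m12 ⊆ 011-0 [E]
  m14 ⊆ -1110,011-0
  m17 ⊆ 10001 [E]
  m18 ⊆ 10-10 [E]
  m22 ⊆ 1-110,10-10
  m31 ⊆ 1111- [E]
E = {011-0, 10-10, 10001, 1111-}

4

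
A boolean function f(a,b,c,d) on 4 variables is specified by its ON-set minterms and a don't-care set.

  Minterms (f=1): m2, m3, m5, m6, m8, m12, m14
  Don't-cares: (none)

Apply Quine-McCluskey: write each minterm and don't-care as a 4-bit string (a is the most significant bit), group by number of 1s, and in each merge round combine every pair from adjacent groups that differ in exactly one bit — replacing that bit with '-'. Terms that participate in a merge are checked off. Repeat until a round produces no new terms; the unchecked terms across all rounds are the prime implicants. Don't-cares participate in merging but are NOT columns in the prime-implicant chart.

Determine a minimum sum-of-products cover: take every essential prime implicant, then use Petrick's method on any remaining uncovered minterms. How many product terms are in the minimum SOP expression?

Round 0: 0010✓ 0011✓ 0101 0110✓ 1000✓ 1100✓ 1110✓
Round 1: -110 0-10 001- 1-00 11-0
PIs = {-110, 0-10, 001-, 0101, 1-00, 11-0}
Coverage chart:
  m2: 0-10,001-
  m3: 001- ←essential
  m5: 0101 ←essential
  m6: -110,0-10
  m8: 1-00 ←essential
  m12: 1-00,11-0
  m14: -110,11-0
Essential: 001-, 0101, 1-00
Petrick residual → -110
Min cover (4 terms): bcd' + a'b'c + a'bc'd + ac'd'

4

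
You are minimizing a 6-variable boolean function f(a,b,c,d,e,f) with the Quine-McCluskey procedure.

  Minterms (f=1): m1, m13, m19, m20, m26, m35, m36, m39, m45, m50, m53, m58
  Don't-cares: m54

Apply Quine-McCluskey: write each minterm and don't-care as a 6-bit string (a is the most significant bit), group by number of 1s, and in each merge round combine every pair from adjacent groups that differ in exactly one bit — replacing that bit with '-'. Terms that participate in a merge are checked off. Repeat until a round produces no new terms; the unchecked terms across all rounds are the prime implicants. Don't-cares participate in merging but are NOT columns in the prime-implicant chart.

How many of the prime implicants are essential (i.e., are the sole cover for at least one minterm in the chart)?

Round 0: 000001 001101✓ 010011 010100 011010✓ 100011✓ 100100 100111✓ 101101✓ 110010✓ 110101 110110✓ 111010✓
Round 1: -01101 -11010 100-11 11-010 110-10
PIs = {-01101, -11010, 000001, 010011, 010100, 100-11, 100100, 11-010, 110-10, 110101}
Coverage chart:
  m1: 000001 ←essential
  m13: -01101 ←essential
  m19: 010011 ←essential
  m20: 010100 ←essential
  m26: -11010 ←essential
  m35: 100-11 ←essential
  m36: 100100 ←essential
  m39: 100-11 ←essential
  m45: -01101 ←essential
  m50: 11-010,110-10
  m53: 110101 ←essential
  m58: -11010,11-010
Essential: -01101, -11010, 000001, 010011, 010100, 100-11, 100100, 110101

8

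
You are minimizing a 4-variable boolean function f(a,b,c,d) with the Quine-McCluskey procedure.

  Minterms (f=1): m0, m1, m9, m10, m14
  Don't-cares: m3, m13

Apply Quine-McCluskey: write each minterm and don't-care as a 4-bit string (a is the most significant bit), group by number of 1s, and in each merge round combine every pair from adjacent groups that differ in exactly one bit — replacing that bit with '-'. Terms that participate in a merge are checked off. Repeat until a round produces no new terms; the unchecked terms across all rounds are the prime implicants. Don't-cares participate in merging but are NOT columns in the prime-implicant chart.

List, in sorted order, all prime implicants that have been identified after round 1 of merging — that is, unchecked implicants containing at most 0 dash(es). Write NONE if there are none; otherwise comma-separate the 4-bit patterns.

[col 0] 0000*, 0001*, 0011*, 1001*, 1010*, 1101*, 1110*
[col 1] -001, 00-1, 000-, 1-01, 1-10
Prime implicants: -001, 00-1, 000-, 1-01, 1-10

NONE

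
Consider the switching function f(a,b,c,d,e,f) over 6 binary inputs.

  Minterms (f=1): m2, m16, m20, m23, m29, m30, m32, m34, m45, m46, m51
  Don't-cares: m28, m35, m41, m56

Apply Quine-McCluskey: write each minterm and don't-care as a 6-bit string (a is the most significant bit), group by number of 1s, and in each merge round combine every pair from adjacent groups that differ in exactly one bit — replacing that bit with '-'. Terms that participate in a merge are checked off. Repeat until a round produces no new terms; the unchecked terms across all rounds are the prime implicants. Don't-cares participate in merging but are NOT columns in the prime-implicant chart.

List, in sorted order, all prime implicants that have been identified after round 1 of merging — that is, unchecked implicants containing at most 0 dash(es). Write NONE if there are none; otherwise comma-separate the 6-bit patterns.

010111, 101110, 111000

Round 0: 000010✓ 010000✓ 010100✓ 010111 011100✓ 011101✓ 011110✓ 100000✓ 100010✓ 100011✓ 101001✓ 101101✓ 101110 110011✓ 111000
Round 1: -00010 01-100 010-00 0111-0 01110- 1-0011 1000-0 10001- 101-01
PIs = {-00010, 01-100, 010-00, 010111, 0111-0, 01110-, 1-0011, 1000-0, 10001-, 101-01, 101110, 111000}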